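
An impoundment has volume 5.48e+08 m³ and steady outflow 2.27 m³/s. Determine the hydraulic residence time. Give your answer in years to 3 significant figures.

Q = 2.27 m³/s × 3.156e+07 s/yr = 7.164e+07 m³/yr.
Hydraulic residence time τ = V/Q = 5.48e+08/7.164e+07 = 7.65 yr.

7.65 yr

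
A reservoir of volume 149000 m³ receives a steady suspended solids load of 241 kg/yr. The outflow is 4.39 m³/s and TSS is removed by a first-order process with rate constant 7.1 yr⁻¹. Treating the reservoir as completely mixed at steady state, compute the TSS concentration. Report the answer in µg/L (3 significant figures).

1.73 µg/L

Outflow Q = 4.39 m³/s × 3.156e+07 s/yr = 1.385e+08 m³/yr.
Steady-state CSTR mass balance: W = Q·C + k·V·C, so C = W/(Q + kV).
Q + kV = 1.385e+08 + 7.1·149000 = 1.396e+08 m³/yr.
C = 241/1.396e+08 = 1.726e-06 kg/m³ = 0.001726 mg/L = 1.726 µg/L.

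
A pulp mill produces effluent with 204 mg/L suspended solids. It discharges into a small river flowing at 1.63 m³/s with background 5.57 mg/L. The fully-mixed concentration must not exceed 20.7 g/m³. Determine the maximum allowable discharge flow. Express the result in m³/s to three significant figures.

Mass balance at complete mixing: C_std·(Q_w + Q_r) = Q_w·C_e + Q_r·C_b.
Rearranging, Q_w = Q_r·(C_std − C_b)/(C_e − C_std) = 1.63·(20.7 − 5.57) / (204 − 20.7) = 0.1345 m³/s.

0.135 m³/s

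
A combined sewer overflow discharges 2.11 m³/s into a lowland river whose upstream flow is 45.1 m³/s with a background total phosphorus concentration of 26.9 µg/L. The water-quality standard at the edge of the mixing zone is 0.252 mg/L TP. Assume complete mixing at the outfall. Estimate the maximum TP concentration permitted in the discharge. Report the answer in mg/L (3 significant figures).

5.06 mg/L

26.9 µg/L = 0.0269 mg/L.
Mass balance: 0.252·47.21 = 2.11·Cₑ + 45.1·0.0269.
Cₑ = (11.9 − 1.213) / 2.11 = 5.063 mg/L.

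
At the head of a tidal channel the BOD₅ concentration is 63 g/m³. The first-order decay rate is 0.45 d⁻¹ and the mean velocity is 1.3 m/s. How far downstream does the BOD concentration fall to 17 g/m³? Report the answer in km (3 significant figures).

From C = C₀·e^(−kt), t = ln(C₀/C)/k = ln(63/17)/0.45 = 1.31/0.45 = 2.911 d.
Distance = v·t = 1.3 m/s × 2.515e+05 s = 3.27e+05 m = 327 km.

327 km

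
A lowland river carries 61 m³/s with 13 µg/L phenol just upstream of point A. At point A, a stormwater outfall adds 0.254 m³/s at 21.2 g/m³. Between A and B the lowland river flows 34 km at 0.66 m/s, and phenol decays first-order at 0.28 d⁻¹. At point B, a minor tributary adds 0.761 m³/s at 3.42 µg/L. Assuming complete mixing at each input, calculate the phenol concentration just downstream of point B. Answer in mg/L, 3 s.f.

13 µg/L = 0.013 mg/L.
After input A: C = (61·0.013 + 0.254·21.2) / 61.25 = 0.1009 mg/L.
Over the 34 km reach to input B (t = 5.152e+04 s = 0.5962 d), decay gives C = 0.1009·exp(−0.28·0.5962) = 0.08535 mg/L.
3.42 µg/L = 0.00342 mg/L.
After input B: C = (61.25·0.08535 + 0.761·0.00342) / 62.02 = 0.08434 mg/L.

0.0843 mg/L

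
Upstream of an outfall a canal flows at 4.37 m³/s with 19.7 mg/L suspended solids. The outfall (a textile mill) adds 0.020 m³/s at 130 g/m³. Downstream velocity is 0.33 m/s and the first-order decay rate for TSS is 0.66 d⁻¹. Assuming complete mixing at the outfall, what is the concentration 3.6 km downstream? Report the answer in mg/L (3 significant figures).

After complete mixing, C₀ = (0.02·130 + 4.37·19.7) / 4.39 = 20.2 mg/L.
Travel time t = 3600 m / 0.33 m/s = 1.091e+04 s = 0.1263 d.
C = 20.2·exp(−0.66·0.1263) = 20.2·0.92 = 18.59 mg/L.

18.6 mg/L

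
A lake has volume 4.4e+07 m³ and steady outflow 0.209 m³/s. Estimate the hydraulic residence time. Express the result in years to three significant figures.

6.67 yr

Q = 0.209 m³/s × 3.156e+07 s/yr = 6.596e+06 m³/yr.
Hydraulic residence time τ = V/Q = 4.4e+07/6.596e+06 = 6.671 yr.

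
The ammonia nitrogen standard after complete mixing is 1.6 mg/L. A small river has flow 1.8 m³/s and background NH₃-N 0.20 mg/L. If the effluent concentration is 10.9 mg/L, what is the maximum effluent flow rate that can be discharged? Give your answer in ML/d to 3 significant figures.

Mass balance at complete mixing: C_std·(Q_w + Q_r) = Q_w·C_e + Q_r·C_b.
Rearranging, Q_w = Q_r·(C_std − C_b)/(C_e − C_std) = 1.8·(1.6 − 0.2) / (10.9 − 1.6) = 0.271 m³/s.
= 23.41 ML/d.

23.4 ML/d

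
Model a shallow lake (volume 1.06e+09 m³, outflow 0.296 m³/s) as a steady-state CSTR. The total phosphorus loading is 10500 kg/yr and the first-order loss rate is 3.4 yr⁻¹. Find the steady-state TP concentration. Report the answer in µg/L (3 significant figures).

Outflow Q = 0.296 m³/s × 3.156e+07 s/yr = 9.341e+06 m³/yr.
Steady-state CSTR mass balance: W = Q·C + k·V·C, so C = W/(Q + kV).
Q + kV = 9.341e+06 + 3.4·1.06e+09 = 3.613e+09 m³/yr.
C = 10500/3.613e+09 = 2.906e-06 kg/m³ = 0.002906 mg/L = 2.906 µg/L.

2.91 µg/L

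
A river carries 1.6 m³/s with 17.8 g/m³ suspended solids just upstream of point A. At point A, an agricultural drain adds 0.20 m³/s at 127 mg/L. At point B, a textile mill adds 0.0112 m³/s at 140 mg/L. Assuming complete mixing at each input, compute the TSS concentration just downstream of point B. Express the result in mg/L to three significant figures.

After input A: C = (1.6·17.8 + 0.2·127) / 1.8 = 29.93 mg/L.
After input B: C = (1.8·29.93 + 0.0112·140) / 1.811 = 30.61 mg/L.

30.6 mg/L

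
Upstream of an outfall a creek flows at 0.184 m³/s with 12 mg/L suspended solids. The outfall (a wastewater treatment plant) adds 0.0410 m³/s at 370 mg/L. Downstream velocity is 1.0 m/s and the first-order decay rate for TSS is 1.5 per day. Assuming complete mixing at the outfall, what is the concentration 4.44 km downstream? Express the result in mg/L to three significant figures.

71.5 mg/L

After complete mixing, C₀ = (0.041·370 + 0.184·12) / 0.225 = 77.24 mg/L.
Travel time t = 4440 m / 1.0 m/s = 4440 s = 0.05139 d.
C = 77.24·exp(−1.5·0.05139) = 77.24·0.9258 = 71.51 mg/L.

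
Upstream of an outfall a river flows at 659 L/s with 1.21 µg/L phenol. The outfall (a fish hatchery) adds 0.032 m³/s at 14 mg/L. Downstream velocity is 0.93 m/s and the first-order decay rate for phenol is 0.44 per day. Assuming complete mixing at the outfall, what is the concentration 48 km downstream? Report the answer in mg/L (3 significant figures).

0.499 mg/L

659 L/s = 0.659 m³/s.
1.21 µg/L = 0.00121 mg/L.
After complete mixing, C₀ = (0.032·14 + 0.659·0.00121) / 0.691 = 0.6495 mg/L.
Travel time t = 4.8e+04 m / 0.93 m/s = 5.161e+04 s = 0.5974 d.
C = 0.6495·exp(−0.44·0.5974) = 0.6495·0.7689 = 0.4994 mg/L.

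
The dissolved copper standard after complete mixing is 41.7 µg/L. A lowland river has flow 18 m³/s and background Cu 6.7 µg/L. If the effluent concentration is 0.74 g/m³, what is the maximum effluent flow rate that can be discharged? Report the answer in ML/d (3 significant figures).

6.7 µg/L = 0.0067 mg/L.
41.7 µg/L = 0.0417 mg/L.
Mass balance at complete mixing: C_std·(Q_w + Q_r) = Q_w·C_e + Q_r·C_b.
Rearranging, Q_w = Q_r·(C_std − C_b)/(C_e − C_std) = 18·(0.0417 − 0.0067) / (0.74 − 0.0417) = 0.9022 m³/s.
= 77.95 ML/d.

77.9 ML/d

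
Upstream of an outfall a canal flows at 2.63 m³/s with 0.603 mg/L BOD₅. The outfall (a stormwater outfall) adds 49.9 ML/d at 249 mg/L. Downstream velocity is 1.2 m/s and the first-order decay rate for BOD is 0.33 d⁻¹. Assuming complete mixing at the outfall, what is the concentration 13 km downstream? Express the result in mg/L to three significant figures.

43.5 mg/L

49.9 ML/d = 0.5775 m³/s.
After complete mixing, C₀ = (0.5775·249 + 2.63·0.603) / 3.208 = 45.33 mg/L.
Travel time t = 1.3e+04 m / 1.2 m/s = 1.083e+04 s = 0.1254 d.
C = 45.33·exp(−0.33·0.1254) = 45.33·0.9595 = 43.49 mg/L.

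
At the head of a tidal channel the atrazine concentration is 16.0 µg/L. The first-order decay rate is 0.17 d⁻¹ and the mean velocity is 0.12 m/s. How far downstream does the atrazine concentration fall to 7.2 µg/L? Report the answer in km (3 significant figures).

48.7 km

From C = C₀·e^(−kt), t = ln(C₀/C)/k = ln(16.0/7.2)/0.17 = 0.7985/0.17 = 4.697 d.
Distance = v·t = 0.12 m/s × 4.058e+05 s = 4.87e+04 m = 48.7 km.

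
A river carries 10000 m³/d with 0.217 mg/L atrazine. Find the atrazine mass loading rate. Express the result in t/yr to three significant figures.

10000 m³/d = 0.1157 m³/s.
Mass flux = Q·C = 0.1157 m³/s × 0.217 g/m³ = 0.02512 g/s.
= 0.02512 g/s × 31.56 = 0.7926 t/yr.

0.793 t/yr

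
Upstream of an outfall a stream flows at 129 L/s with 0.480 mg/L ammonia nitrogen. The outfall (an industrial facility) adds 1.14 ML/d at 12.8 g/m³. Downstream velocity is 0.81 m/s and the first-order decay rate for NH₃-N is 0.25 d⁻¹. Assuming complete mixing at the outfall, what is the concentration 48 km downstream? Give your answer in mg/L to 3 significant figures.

1.37 mg/L

1.14 ML/d = 0.01319 m³/s.
129 L/s = 0.129 m³/s.
After complete mixing, C₀ = (0.01319·12.8 + 0.129·0.48) / 0.1422 = 1.623 mg/L.
Travel time t = 4.8e+04 m / 0.81 m/s = 5.926e+04 s = 0.6859 d.
C = 1.623·exp(−0.25·0.6859) = 1.623·0.8424 = 1.367 mg/L.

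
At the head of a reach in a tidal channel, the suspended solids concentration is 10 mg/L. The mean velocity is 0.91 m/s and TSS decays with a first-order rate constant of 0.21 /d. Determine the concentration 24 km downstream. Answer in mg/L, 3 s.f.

9.38 mg/L

Travel time t = 24 km / 0.91 m/s = 2.4e+04/0.91 = 2.637e+04 s = 0.3053 d.
First-order decay: C = 10·exp(−0.21·0.3053) = 10·0.9379 = 9.379 mg/L.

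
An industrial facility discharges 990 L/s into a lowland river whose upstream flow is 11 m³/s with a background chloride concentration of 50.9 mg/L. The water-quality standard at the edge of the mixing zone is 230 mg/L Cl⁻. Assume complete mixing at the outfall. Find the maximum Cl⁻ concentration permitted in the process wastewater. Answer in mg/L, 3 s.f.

990 L/s = 0.99 m³/s.
Mass balance: 230·11.99 = 0.99·Cₑ + 11·50.9.
Cₑ = (2758 − 559.9) / 0.99 = 2220 mg/L.

2220 mg/L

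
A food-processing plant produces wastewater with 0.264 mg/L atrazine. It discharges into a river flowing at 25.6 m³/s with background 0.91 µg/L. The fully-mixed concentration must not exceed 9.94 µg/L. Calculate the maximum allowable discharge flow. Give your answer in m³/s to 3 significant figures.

0.91 µg/L = 0.00091 mg/L.
9.94 µg/L = 0.00994 mg/L.
Mass balance at complete mixing: C_std·(Q_w + Q_r) = Q_w·C_e + Q_r·C_b.
Rearranging, Q_w = Q_r·(C_std − C_b)/(C_e − C_std) = 25.6·(0.00994 − 0.00091) / (0.264 − 0.00994) = 0.9099 m³/s.

0.910 m³/s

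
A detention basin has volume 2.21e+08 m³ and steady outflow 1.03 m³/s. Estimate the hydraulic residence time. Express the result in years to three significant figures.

6.80 yr

Q = 1.03 m³/s × 3.156e+07 s/yr = 3.25e+07 m³/yr.
Hydraulic residence time τ = V/Q = 2.21e+08/3.25e+07 = 6.799 yr.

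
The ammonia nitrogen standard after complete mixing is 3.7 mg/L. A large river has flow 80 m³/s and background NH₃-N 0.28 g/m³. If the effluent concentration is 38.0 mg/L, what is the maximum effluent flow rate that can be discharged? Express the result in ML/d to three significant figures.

689 ML/d

Mass balance at complete mixing: C_std·(Q_w + Q_r) = Q_w·C_e + Q_r·C_b.
Rearranging, Q_w = Q_r·(C_std − C_b)/(C_e − C_std) = 80·(3.7 − 0.28) / (38 − 3.7) = 7.977 m³/s.
= 689.2 ML/d.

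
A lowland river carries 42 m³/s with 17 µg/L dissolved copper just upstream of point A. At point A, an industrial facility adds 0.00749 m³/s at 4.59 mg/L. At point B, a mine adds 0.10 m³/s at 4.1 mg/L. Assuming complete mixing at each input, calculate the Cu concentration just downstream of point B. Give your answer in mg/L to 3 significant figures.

0.0275 mg/L

17 µg/L = 0.017 mg/L.
After input A: C = (42·0.017 + 0.00749·4.59) / 42.01 = 0.01782 mg/L.
After input B: C = (42.01·0.01782 + 0.1·4.1) / 42.11 = 0.02751 mg/L.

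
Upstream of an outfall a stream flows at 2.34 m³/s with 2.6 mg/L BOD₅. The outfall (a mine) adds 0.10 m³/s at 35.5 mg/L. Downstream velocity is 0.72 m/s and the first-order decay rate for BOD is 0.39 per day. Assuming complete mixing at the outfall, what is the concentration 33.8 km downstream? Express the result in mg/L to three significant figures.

3.19 mg/L

After complete mixing, C₀ = (0.1·35.5 + 2.34·2.6) / 2.44 = 3.948 mg/L.
Travel time t = 3.38e+04 m / 0.72 m/s = 4.694e+04 s = 0.5433 d.
C = 3.948·exp(−0.39·0.5433) = 3.948·0.809 = 3.194 mg/L.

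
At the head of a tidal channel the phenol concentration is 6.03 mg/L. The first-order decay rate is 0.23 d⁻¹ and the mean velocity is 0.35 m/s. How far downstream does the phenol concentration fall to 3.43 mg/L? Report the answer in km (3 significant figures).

74.2 km

From C = C₀·e^(−kt), t = ln(C₀/C)/k = ln(6.03/3.43)/0.23 = 0.5642/0.23 = 2.453 d.
Distance = v·t = 0.35 m/s × 2.119e+05 s = 7.418e+04 m = 74.18 km.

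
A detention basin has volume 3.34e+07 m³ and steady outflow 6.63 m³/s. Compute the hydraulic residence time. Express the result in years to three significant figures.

Q = 6.63 m³/s × 3.156e+07 s/yr = 2.092e+08 m³/yr.
Hydraulic residence time τ = V/Q = 3.34e+07/2.092e+08 = 0.1596 yr.

0.160 yr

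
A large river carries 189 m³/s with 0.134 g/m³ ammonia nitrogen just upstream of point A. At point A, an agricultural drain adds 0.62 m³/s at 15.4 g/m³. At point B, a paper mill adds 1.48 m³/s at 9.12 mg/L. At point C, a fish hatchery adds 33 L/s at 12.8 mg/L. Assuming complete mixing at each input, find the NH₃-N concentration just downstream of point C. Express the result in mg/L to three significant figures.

0.255 mg/L

After input A: C = (189·0.134 + 0.62·15.4) / 189.6 = 0.1839 mg/L.
After input B: C = (189.6·0.1839 + 1.48·9.12) / 191.1 = 0.2531 mg/L.
33 L/s = 0.033 m³/s.
After input C: C = (191.1·0.2531 + 0.033·12.8) / 191.1 = 0.2553 mg/L.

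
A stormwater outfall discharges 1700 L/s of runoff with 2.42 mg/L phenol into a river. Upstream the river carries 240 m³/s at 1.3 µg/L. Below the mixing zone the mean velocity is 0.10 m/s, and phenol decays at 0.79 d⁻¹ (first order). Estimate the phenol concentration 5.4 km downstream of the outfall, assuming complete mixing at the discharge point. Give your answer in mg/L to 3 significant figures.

1700 L/s = 1.7 m³/s.
1.3 µg/L = 0.0013 mg/L.
After complete mixing, C₀ = (1.7·2.42 + 240·0.0013) / 241.7 = 0.01831 mg/L.
Travel time t = 5400 m / 0.10 m/s = 5.4e+04 s = 0.625 d.
C = 0.01831·exp(−0.79·0.625) = 0.01831·0.6103 = 0.01118 mg/L.

0.0112 mg/L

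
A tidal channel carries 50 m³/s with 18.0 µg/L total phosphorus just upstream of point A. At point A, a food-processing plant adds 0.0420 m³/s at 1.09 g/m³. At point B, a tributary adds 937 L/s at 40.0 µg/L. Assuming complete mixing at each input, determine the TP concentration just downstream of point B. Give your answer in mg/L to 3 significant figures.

18.0 µg/L = 0.018 mg/L.
After input A: C = (50·0.018 + 0.042·1.09) / 50.04 = 0.0189 mg/L.
937 L/s = 0.937 m³/s.
40.0 µg/L = 0.04 mg/L.
After input B: C = (50.04·0.0189 + 0.937·0.04) / 50.98 = 0.01929 mg/L.

0.0193 mg/L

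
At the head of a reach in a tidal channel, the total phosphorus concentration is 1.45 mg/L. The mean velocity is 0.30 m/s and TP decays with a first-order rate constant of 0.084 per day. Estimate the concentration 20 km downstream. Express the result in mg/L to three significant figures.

1.36 mg/L

Travel time t = 20 km / 0.30 m/s = 2e+04/0.30 = 6.667e+04 s = 0.7716 d.
First-order decay: C = 1.45·exp(−0.084·0.7716) = 1.45·0.9372 = 1.359 mg/L.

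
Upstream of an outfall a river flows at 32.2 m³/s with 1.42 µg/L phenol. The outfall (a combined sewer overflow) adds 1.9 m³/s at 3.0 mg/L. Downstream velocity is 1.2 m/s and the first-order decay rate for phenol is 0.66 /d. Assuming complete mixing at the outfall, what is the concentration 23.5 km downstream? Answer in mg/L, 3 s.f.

1.42 µg/L = 0.00142 mg/L.
After complete mixing, C₀ = (1.9·3 + 32.2·0.00142) / 34.1 = 0.1685 mg/L.
Travel time t = 2.35e+04 m / 1.2 m/s = 1.958e+04 s = 0.2267 d.
C = 0.1685·exp(−0.66·0.2267) = 0.1685·0.8611 = 0.1451 mg/L.

0.145 mg/L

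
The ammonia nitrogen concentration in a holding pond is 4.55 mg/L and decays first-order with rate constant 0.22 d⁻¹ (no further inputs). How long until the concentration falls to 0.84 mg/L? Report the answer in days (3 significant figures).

7.68 d

t = ln(C₀/C)/k = ln(4.55/0.84)/0.22 = 1.689/0.22 = 7.679 d.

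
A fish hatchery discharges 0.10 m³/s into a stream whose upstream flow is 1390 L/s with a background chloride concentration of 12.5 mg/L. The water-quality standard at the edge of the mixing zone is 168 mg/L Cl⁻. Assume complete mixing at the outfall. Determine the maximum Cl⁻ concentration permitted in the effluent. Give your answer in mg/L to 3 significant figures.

2330 mg/L

1390 L/s = 1.39 m³/s.
Mass balance: 168·1.49 = 0.1·Cₑ + 1.39·12.5.
Cₑ = (250.3 − 17.38) / 0.1 = 2329 mg/L.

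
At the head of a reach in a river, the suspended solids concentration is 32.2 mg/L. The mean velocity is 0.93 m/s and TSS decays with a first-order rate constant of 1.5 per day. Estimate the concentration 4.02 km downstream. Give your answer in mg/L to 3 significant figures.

Travel time t = 4.02 km / 0.93 m/s = 4020/0.93 = 4323 s = 0.05003 d.
First-order decay: C = 32.2·exp(−1.5·0.05003) = 32.2·0.9277 = 29.87 mg/L.

29.9 mg/L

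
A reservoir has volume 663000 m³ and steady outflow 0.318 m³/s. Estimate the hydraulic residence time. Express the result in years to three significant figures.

0.0661 yr

Q = 0.318 m³/s × 3.156e+07 s/yr = 1.004e+07 m³/yr.
Hydraulic residence time τ = V/Q = 663000/1.004e+07 = 0.06607 yr.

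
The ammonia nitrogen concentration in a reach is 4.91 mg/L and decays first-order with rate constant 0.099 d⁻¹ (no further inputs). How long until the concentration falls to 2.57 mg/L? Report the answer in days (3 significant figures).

6.54 d

t = ln(C₀/C)/k = ln(4.91/2.57)/0.099 = 0.6474/0.099 = 6.539 d.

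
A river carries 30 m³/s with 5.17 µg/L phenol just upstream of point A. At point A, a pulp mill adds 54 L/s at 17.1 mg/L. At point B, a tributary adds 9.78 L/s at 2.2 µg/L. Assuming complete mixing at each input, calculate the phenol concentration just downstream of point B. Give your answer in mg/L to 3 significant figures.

5.17 µg/L = 0.00517 mg/L.
54 L/s = 0.054 m³/s.
After input A: C = (30·0.00517 + 0.054·17.1) / 30.05 = 0.03589 mg/L.
9.78 L/s = 0.00978 m³/s.
2.2 µg/L = 0.0022 mg/L.
After input B: C = (30.05·0.03589 + 0.00978·0.0022) / 30.06 = 0.03587 mg/L.

0.0359 mg/L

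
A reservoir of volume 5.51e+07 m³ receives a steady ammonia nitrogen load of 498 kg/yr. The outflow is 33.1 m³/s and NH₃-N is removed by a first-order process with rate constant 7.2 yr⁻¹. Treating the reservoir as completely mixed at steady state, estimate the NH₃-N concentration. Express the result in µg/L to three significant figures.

0.346 µg/L

Outflow Q = 33.1 m³/s × 3.156e+07 s/yr = 1.045e+09 m³/yr.
Steady-state CSTR mass balance: W = Q·C + k·V·C, so C = W/(Q + kV).
Q + kV = 1.045e+09 + 7.2·5.51e+07 = 1.441e+09 m³/yr.
C = 498/1.441e+09 = 3.455e-07 kg/m³ = 0.0003455 mg/L = 0.3455 µg/L.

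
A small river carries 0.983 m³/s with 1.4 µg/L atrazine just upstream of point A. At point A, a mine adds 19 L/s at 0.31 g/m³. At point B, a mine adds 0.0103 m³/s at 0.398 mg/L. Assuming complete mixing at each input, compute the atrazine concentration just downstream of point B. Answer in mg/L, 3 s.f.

1.4 µg/L = 0.0014 mg/L.
19 L/s = 0.019 m³/s.
After input A: C = (0.983·0.0014 + 0.019·0.31) / 1.002 = 0.007252 mg/L.
After input B: C = (1.002·0.007252 + 0.0103·0.398) / 1.012 = 0.01123 mg/L.

0.0112 mg/L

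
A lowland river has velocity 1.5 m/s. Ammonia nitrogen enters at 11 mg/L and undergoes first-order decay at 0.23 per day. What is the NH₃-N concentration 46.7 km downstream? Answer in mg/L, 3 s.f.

10.1 mg/L

Travel time t = 46.7 km / 1.5 m/s = 4.67e+04/1.5 = 3.113e+04 s = 0.3603 d.
First-order decay: C = 11·exp(−0.23·0.3603) = 11·0.9205 = 10.13 mg/L.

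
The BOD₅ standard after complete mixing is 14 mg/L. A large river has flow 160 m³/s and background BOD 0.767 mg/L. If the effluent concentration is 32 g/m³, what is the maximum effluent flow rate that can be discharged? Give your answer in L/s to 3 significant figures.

Mass balance at complete mixing: C_std·(Q_w + Q_r) = Q_w·C_e + Q_r·C_b.
Rearranging, Q_w = Q_r·(C_std − C_b)/(C_e − C_std) = 160·(14 − 0.767) / (32 − 14) = 117.6 m³/s.
= 1.176e+05 L/s.

118000 L/s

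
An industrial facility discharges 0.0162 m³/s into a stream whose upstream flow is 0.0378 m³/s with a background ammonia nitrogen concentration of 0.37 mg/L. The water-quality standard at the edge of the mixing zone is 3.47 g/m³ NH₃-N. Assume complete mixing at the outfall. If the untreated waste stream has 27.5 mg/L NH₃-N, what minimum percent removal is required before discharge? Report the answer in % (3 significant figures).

61.1 %

Mass balance: 3.47·0.054 = 0.0162·Cₑ + 0.0378·0.37.
Cₑ = (0.1874 − 0.01399) / 0.0162 = 10.7 mg/L.
Required removal = 1 − 10.7/27.5 = 61.08 %.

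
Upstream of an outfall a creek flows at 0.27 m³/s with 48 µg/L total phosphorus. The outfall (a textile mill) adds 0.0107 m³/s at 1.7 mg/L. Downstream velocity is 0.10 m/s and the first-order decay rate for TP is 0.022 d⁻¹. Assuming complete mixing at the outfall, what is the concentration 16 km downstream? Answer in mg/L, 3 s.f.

0.107 mg/L

48 µg/L = 0.048 mg/L.
After complete mixing, C₀ = (0.0107·1.7 + 0.27·0.048) / 0.2807 = 0.111 mg/L.
Travel time t = 1.6e+04 m / 0.10 m/s = 1.6e+05 s = 1.852 d.
C = 0.111·exp(−0.022·1.852) = 0.111·0.9601 = 0.1065 mg/L.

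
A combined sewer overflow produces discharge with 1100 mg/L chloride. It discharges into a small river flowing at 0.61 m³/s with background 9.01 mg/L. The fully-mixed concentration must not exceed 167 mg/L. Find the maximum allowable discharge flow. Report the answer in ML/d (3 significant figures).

8.92 ML/d

Mass balance at complete mixing: C_std·(Q_w + Q_r) = Q_w·C_e + Q_r·C_b.
Rearranging, Q_w = Q_r·(C_std − C_b)/(C_e − C_std) = 0.61·(167 − 9.01) / (1100 − 167) = 0.1033 m³/s.
= 8.925 ML/d.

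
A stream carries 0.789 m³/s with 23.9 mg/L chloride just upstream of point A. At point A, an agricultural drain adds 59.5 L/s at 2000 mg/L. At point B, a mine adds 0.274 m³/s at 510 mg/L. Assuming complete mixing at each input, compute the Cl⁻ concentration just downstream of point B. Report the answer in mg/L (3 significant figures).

59.5 L/s = 0.0595 m³/s.
After input A: C = (0.789·23.9 + 0.0595·2000) / 0.8485 = 162.5 mg/L.
After input B: C = (0.8485·162.5 + 0.274·510) / 1.123 = 247.3 mg/L.

247 mg/L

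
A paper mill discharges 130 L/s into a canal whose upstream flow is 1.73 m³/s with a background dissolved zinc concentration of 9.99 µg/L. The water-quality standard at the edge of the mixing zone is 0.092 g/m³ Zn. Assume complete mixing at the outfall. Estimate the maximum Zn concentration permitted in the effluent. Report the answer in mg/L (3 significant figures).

130 L/s = 0.13 m³/s.
9.99 µg/L = 0.00999 mg/L.
Mass balance: 0.092·1.86 = 0.13·Cₑ + 1.73·0.00999.
Cₑ = (0.1711 − 0.01728) / 0.13 = 1.183 mg/L.

1.18 mg/L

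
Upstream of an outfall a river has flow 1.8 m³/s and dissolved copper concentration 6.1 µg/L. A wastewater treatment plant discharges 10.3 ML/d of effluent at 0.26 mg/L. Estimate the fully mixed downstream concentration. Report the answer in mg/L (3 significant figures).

0.0219 mg/L

10.3 ML/d = 0.1192 m³/s.
6.1 µg/L = 0.0061 mg/L.
Flow-weighted mixing gives C = (0.1192·0.26 + 1.8·0.0061) / (0.1192 + 1.8) = 0.04198/1.919 = 0.02187 mg/L.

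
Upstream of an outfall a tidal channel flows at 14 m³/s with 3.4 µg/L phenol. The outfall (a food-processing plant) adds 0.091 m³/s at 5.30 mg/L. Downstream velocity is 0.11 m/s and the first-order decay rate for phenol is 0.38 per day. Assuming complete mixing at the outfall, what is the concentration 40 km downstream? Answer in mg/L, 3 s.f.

3.4 µg/L = 0.0034 mg/L.
After complete mixing, C₀ = (0.091·5.3 + 14·0.0034) / 14.09 = 0.03761 mg/L.
Travel time t = 4e+04 m / 0.11 m/s = 3.636e+05 s = 4.209 d.
C = 0.03761·exp(−0.38·4.209) = 0.03761·0.202 = 0.007598 mg/L.

0.00760 mg/L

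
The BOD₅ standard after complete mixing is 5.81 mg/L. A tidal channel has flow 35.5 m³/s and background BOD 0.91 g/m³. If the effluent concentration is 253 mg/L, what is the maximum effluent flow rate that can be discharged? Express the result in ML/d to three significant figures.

Mass balance at complete mixing: C_std·(Q_w + Q_r) = Q_w·C_e + Q_r·C_b.
Rearranging, Q_w = Q_r·(C_std − C_b)/(C_e − C_std) = 35.5·(5.81 − 0.91) / (253 − 5.81) = 0.7037 m³/s.
= 60.8 ML/d.

60.8 ML/d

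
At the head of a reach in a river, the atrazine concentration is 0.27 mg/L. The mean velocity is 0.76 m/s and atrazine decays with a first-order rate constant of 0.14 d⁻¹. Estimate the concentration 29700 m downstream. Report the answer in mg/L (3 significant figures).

Travel time t = 29700 m / 0.76 m/s = 2.97e+04/0.76 = 3.908e+04 s = 0.4523 d.
First-order decay: C = 0.27·exp(−0.14·0.4523) = 0.27·0.9386 = 0.2534 mg/L.

0.253 mg/L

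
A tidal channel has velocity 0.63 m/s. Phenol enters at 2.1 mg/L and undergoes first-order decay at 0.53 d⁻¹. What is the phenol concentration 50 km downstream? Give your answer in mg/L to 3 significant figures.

1.29 mg/L

Travel time t = 50 km / 0.63 m/s = 5e+04/0.63 = 7.937e+04 s = 0.9186 d.
First-order decay: C = 2.1·exp(−0.53·0.9186) = 2.1·0.6146 = 1.291 mg/L.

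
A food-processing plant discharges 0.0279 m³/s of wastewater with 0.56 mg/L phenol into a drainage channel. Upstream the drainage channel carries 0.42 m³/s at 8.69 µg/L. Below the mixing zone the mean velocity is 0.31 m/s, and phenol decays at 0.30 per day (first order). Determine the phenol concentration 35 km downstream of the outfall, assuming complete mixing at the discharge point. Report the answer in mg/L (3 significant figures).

0.0291 mg/L

8.69 µg/L = 0.00869 mg/L.
After complete mixing, C₀ = (0.0279·0.56 + 0.42·0.00869) / 0.4479 = 0.04303 mg/L.
Travel time t = 3.5e+04 m / 0.31 m/s = 1.129e+05 s = 1.307 d.
C = 0.04303·exp(−0.30·1.307) = 0.04303·0.6757 = 0.02908 mg/L.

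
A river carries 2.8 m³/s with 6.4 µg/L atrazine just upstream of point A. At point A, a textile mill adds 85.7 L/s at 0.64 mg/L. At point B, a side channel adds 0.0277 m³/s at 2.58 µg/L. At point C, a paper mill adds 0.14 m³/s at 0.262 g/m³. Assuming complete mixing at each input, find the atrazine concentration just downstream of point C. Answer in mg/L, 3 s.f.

6.4 µg/L = 0.0064 mg/L.
85.7 L/s = 0.0857 m³/s.
After input A: C = (2.8·0.0064 + 0.0857·0.64) / 2.886 = 0.02522 mg/L.
2.58 µg/L = 0.00258 mg/L.
After input B: C = (2.886·0.02522 + 0.0277·0.00258) / 2.913 = 0.025 mg/L.
After input C: C = (2.913·0.025 + 0.14·0.262) / 3.053 = 0.03587 mg/L.

0.0359 mg/L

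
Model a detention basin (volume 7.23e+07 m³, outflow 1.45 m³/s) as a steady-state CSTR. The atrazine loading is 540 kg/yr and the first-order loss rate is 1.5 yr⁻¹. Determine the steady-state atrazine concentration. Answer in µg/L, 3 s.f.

3.50 µg/L

Outflow Q = 1.45 m³/s × 3.156e+07 s/yr = 4.576e+07 m³/yr.
Steady-state CSTR mass balance: W = Q·C + k·V·C, so C = W/(Q + kV).
Q + kV = 4.576e+07 + 1.5·7.23e+07 = 1.542e+08 m³/yr.
C = 540/1.542e+08 = 3.502e-06 kg/m³ = 0.003502 mg/L = 3.502 µg/L.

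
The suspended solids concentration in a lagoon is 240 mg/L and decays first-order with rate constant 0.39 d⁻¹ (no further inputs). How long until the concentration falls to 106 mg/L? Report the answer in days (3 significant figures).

2.10 d

t = ln(C₀/C)/k = ln(240/106)/0.39 = 0.8172/0.39 = 2.095 d.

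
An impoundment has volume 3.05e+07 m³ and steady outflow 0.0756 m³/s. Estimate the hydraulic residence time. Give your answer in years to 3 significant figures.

Q = 0.0756 m³/s × 3.156e+07 s/yr = 2.386e+06 m³/yr.
Hydraulic residence time τ = V/Q = 3.05e+07/2.386e+06 = 12.78 yr.

12.8 yr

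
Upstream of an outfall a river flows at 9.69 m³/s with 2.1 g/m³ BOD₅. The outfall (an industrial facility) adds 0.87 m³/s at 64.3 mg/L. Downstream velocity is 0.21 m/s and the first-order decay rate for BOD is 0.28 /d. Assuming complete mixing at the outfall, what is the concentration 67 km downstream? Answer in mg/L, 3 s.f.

After complete mixing, C₀ = (0.87·64.3 + 9.69·2.1) / 10.56 = 7.224 mg/L.
Travel time t = 6.7e+04 m / 0.21 m/s = 3.19e+05 s = 3.693 d.
C = 7.224·exp(−0.28·3.693) = 7.224·0.3556 = 2.569 mg/L.

2.57 mg/L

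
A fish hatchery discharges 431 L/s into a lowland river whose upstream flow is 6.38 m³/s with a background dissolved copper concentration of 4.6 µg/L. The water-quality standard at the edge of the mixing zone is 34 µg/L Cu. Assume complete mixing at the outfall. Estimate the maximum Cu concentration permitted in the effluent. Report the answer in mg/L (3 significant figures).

431 L/s = 0.431 m³/s.
4.6 µg/L = 0.0046 mg/L.
34 µg/L = 0.034 mg/L.
Mass balance: 0.034·6.811 = 0.431·Cₑ + 6.38·0.0046.
Cₑ = (0.2316 − 0.02935) / 0.431 = 0.4692 mg/L.

0.469 mg/L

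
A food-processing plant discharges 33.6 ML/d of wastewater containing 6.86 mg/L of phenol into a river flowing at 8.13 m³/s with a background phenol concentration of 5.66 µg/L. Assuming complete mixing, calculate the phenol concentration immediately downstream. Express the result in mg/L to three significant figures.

33.6 ML/d = 0.3889 m³/s.
5.66 µg/L = 0.00566 mg/L.
By mass balance at complete mixing, C = (0.3889·6.86 + 8.13·0.00566) / (0.3889 + 8.13) = 2.714/8.519 = 0.3186 mg/L.

0.319 mg/L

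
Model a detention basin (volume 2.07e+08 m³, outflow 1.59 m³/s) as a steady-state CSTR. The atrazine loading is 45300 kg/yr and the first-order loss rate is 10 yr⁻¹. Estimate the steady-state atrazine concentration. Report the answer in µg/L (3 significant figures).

21.4 µg/L

Outflow Q = 1.59 m³/s × 3.156e+07 s/yr = 5.018e+07 m³/yr.
Steady-state CSTR mass balance: W = Q·C + k·V·C, so C = W/(Q + kV).
Q + kV = 5.018e+07 + 10·2.07e+08 = 2.12e+09 m³/yr.
C = 45300/2.12e+09 = 2.137e-05 kg/m³ = 0.02137 mg/L = 21.37 µg/L.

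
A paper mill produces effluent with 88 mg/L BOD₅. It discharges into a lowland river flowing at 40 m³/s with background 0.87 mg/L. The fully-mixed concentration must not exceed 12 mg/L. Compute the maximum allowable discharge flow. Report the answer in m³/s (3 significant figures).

5.86 m³/s

Mass balance at complete mixing: C_std·(Q_w + Q_r) = Q_w·C_e + Q_r·C_b.
Rearranging, Q_w = Q_r·(C_std − C_b)/(C_e − C_std) = 40·(12 − 0.87) / (88 − 12) = 5.858 m³/s.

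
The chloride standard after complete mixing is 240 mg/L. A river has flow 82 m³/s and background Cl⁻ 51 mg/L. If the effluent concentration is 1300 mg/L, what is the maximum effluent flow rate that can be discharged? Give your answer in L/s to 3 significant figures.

14600 L/s

Mass balance at complete mixing: C_std·(Q_w + Q_r) = Q_w·C_e + Q_r·C_b.
Rearranging, Q_w = Q_r·(C_std − C_b)/(C_e − C_std) = 82·(240 − 51) / (1300 − 240) = 14.62 m³/s.
= 1.462e+04 L/s.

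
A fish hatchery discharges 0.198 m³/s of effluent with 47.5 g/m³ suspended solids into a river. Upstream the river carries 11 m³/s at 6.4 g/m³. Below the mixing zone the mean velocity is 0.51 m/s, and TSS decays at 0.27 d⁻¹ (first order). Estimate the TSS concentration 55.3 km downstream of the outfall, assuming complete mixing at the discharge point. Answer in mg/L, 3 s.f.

5.08 mg/L

After complete mixing, C₀ = (0.198·47.5 + 11·6.4) / 11.2 = 7.127 mg/L.
Travel time t = 5.53e+04 m / 0.51 m/s = 1.084e+05 s = 1.255 d.
C = 7.127·exp(−0.27·1.255) = 7.127·0.7126 = 5.078 mg/L.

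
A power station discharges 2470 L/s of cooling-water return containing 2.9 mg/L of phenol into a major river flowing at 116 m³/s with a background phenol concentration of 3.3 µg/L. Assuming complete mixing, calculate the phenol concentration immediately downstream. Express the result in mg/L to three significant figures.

2470 L/s = 2.47 m³/s.
3.3 µg/L = 0.0033 mg/L.
Conservation of mass across the mixing zone: C = (2.47·2.9 + 116·0.0033) / (2.47 + 116) = 7.546/118.5 = 0.06369 mg/L.

0.0637 mg/L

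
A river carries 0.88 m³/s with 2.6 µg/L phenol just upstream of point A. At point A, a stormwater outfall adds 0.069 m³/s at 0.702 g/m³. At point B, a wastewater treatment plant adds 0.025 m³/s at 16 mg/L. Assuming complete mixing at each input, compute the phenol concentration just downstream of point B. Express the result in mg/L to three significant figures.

0.463 mg/L

2.6 µg/L = 0.0026 mg/L.
After input A: C = (0.88·0.0026 + 0.069·0.702) / 0.949 = 0.05345 mg/L.
After input B: C = (0.949·0.05345 + 0.025·16) / 0.974 = 0.4628 mg/L.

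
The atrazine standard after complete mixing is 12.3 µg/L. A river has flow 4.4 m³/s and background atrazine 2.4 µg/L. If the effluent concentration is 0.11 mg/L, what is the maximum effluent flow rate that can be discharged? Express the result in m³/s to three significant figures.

2.4 µg/L = 0.0024 mg/L.
12.3 µg/L = 0.0123 mg/L.
Mass balance at complete mixing: C_std·(Q_w + Q_r) = Q_w·C_e + Q_r·C_b.
Rearranging, Q_w = Q_r·(C_std − C_b)/(C_e − C_std) = 4.4·(0.0123 − 0.0024) / (0.11 − 0.0123) = 0.4459 m³/s.

0.446 m³/s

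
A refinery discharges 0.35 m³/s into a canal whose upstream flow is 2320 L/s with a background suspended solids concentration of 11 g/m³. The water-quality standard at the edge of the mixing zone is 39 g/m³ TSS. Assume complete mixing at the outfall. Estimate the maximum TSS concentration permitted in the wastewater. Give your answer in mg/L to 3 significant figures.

225 mg/L

2320 L/s = 2.32 m³/s.
Mass balance: 39·2.67 = 0.35·Cₑ + 2.32·11.
Cₑ = (104.1 − 25.52) / 0.35 = 224.6 mg/L.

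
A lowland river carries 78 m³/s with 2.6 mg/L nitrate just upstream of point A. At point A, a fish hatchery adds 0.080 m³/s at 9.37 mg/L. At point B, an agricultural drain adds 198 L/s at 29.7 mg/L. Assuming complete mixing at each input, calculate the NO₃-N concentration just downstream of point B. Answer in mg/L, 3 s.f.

2.68 mg/L

After input A: C = (78·2.6 + 0.08·9.37) / 78.08 = 2.607 mg/L.
198 L/s = 0.198 m³/s.
After input B: C = (78.08·2.607 + 0.198·29.7) / 78.28 = 2.675 mg/L.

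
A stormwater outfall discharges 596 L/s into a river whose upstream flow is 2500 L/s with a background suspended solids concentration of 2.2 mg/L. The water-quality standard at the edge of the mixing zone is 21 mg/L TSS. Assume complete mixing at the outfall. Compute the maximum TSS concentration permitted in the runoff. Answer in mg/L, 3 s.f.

596 L/s = 0.596 m³/s.
2500 L/s = 2.5 m³/s.
Mass balance: 21·3.096 = 0.596·Cₑ + 2.5·2.2.
Cₑ = (65.02 − 5.5) / 0.596 = 99.86 mg/L.

99.9 mg/L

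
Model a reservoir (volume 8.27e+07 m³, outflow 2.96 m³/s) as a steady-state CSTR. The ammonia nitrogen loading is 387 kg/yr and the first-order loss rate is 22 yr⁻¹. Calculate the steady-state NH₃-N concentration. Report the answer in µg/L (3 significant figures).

Outflow Q = 2.96 m³/s × 3.156e+07 s/yr = 9.341e+07 m³/yr.
Steady-state CSTR mass balance: W = Q·C + k·V·C, so C = W/(Q + kV).
Q + kV = 9.341e+07 + 22·8.27e+07 = 1.913e+09 m³/yr.
C = 387/1.913e+09 = 2.023e-07 kg/m³ = 0.0002023 mg/L = 0.2023 µg/L.

0.202 µg/L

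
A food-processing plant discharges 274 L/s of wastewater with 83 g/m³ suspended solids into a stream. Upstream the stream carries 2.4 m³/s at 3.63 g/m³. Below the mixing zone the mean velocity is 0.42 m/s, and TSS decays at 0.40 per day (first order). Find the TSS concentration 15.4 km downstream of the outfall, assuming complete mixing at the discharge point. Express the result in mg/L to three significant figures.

9.93 mg/L

274 L/s = 0.274 m³/s.
After complete mixing, C₀ = (0.274·83 + 2.4·3.63) / 2.674 = 11.76 mg/L.
Travel time t = 1.54e+04 m / 0.42 m/s = 3.667e+04 s = 0.4244 d.
C = 11.76·exp(−0.40·0.4244) = 11.76·0.8439 = 9.926 mg/L.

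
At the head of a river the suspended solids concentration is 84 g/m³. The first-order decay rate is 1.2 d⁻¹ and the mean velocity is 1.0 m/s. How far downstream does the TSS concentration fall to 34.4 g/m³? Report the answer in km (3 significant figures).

64.3 km

From C = C₀·e^(−kt), t = ln(C₀/C)/k = ln(84/34.4)/1.2 = 0.8928/1.2 = 0.744 d.
Distance = v·t = 1.0 m/s × 6.428e+04 s = 6.428e+04 m = 64.28 km.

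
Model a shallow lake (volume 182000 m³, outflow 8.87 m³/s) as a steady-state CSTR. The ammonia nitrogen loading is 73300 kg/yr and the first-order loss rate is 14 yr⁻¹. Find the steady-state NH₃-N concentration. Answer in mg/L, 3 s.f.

Outflow Q = 8.87 m³/s × 3.156e+07 s/yr = 2.799e+08 m³/yr.
Steady-state CSTR mass balance: W = Q·C + k·V·C, so C = W/(Q + kV).
Q + kV = 2.799e+08 + 14·182000 = 2.825e+08 m³/yr.
C = 73300/2.825e+08 = 0.0002595 kg/m³ = 0.2595 mg/L.

0.260 mg/L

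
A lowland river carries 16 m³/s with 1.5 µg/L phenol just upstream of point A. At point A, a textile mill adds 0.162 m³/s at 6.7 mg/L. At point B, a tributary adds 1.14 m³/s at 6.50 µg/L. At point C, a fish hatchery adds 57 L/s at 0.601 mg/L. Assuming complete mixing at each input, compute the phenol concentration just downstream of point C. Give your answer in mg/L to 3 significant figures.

1.5 µg/L = 0.0015 mg/L.
After input A: C = (16·0.0015 + 0.162·6.7) / 16.16 = 0.06864 mg/L.
6.50 µg/L = 0.0065 mg/L.
After input B: C = (16.16·0.06864 + 1.14·0.0065) / 17.3 = 0.06455 mg/L.
57 L/s = 0.057 m³/s.
After input C: C = (17.3·0.06455 + 0.057·0.601) / 17.36 = 0.06631 mg/L.

0.0663 mg/L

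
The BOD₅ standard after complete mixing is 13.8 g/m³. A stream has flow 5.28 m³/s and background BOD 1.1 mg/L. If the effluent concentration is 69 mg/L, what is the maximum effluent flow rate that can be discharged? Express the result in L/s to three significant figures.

Mass balance at complete mixing: C_std·(Q_w + Q_r) = Q_w·C_e + Q_r·C_b.
Rearranging, Q_w = Q_r·(C_std − C_b)/(C_e − C_std) = 5.28·(13.8 − 1.1) / (69 − 13.8) = 1.215 m³/s.
= 1215 L/s.

1210 L/s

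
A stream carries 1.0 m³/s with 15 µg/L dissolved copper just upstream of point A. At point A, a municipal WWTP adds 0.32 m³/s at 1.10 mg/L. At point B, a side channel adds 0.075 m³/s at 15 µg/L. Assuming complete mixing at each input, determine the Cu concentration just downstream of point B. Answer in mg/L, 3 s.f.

0.264 mg/L

15 µg/L = 0.015 mg/L.
After input A: C = (1·0.015 + 0.32·1.1) / 1.32 = 0.278 mg/L.
15 µg/L = 0.015 mg/L.
After input B: C = (1.32·0.278 + 0.075·0.015) / 1.395 = 0.2639 mg/L.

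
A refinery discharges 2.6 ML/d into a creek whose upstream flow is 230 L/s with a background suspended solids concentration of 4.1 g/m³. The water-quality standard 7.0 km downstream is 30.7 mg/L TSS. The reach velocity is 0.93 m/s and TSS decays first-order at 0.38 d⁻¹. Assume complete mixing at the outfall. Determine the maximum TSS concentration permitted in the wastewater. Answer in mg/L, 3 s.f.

243 mg/L

2.6 ML/d = 0.03009 m³/s.
230 L/s = 0.23 m³/s.
Travel time to the compliance point: t = 7000/0.93 = 7527 s = 0.08712 d; decay factor exp(−0.38·0.08712) = 0.9674.
So the concentration just after mixing may be at most 30.7/0.9674 = 31.73 mg/L.
Mass balance: 31.73·0.2601 = 0.03009·Cₑ + 0.23·4.1.
Cₑ = (8.254 − 0.943) / 0.03009 = 242.9 mg/L.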